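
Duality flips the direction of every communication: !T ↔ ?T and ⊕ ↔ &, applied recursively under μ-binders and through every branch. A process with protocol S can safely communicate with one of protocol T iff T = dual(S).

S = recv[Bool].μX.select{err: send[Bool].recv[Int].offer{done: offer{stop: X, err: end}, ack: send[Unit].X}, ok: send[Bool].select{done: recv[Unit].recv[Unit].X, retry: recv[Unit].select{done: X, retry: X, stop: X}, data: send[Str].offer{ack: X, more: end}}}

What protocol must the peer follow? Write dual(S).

recv[Bool] ↦ send[Bool]
  μX ↦ μX  (μ self-dual)
    select{err,ok} ↦ offer{err,ok}  (internal→external)
      [err]
        send[Bool] ↦ recv[Bool]
          recv[Int] ↦ send[Int]
            offer{done,ack} ↦ select{done,ack}  (external→internal)
              [done]
                offer{stop,err} ↦ select{stop,err}  (external→internal)
                  [stop]
                    X self-dual
                  [err]
                    end self-dual
              [ack]
                send[Unit] ↦ recv[Unit]
                  X self-dual
      [ok]
        send[Bool] ↦ recv[Bool]
          select{done,retry,data} ↦ offer{done,retry,data}  (internal→external)
            [done]
              recv[Unit] ↦ send[Unit]
                recv[Unit] ↦ send[Unit]
                  X self-dual
            [retry]
              recv[Unit] ↦ send[Unit]
                select{done,retry,stop} ↦ offer{done,retry,stop}  (internal→external)
                  [done]
                    X self-dual
                  [retry]
                    X self-dual
                  [stop]
                    X self-dual
            [data]
              send[Str] ↦ recv[Str]
                offer{ack,more} ↦ select{ack,more}  (external→internal)
                  [ack]
                    X self-dual
                  [more]
                    end self-dual

send[Bool].μX.offer{err: recv[Bool].send[Int].select{done: select{stop: X, err: end}, ack: recv[Unit].X}, ok: recv[Bool].offer{done: send[Unit].send[Unit].X, retry: send[Unit].offer{done: X, retry: X, stop: X}, data: recv[Str].select{ack: X, more: end}}}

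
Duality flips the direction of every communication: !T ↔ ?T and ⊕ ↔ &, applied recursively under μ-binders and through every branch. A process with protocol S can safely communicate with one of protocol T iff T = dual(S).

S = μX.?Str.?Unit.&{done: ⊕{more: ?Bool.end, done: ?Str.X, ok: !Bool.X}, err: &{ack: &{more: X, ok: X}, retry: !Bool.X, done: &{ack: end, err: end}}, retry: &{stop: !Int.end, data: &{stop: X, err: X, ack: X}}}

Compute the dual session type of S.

μX.!Str.!Unit.⊕{done: &{more: !Bool.end, done: !Str.X, ok: ?Bool.X}, err: ⊕{ack: ⊕{more: X, ok: X}, retry: ?Bool.X, done: ⊕{ack: end, err: end}}, retry: ⊕{stop: ?Int.end, data: ⊕{stop: X, err: X, ack: X}}}

μX → μX  (rec unchanged)
  ?Str → !Str
    ?Unit → !Unit
      &{done,err,retry} → ⊕{done,err,retry}  (&→⊕)
        [done]
          ⊕{more,done,ok} → &{more,done,ok}  (internal→external)
            [more]
              ?Bool → !Bool
                dual(end) = end
            [done]
              ?Str → !Str
                dual(X) = X
            [ok]
              !Bool → ?Bool
                dual(X) = X
        [err]
          &{ack,retry,done} → ⊕{ack,retry,done}  (&→⊕)
            [ack]
              &{more,ok} → ⊕{more,ok}  (&→⊕)
                [more]
                  dual(X) = X
                [ok]
                  dual(X) = X
            [retry]
              !Bool → ?Bool
                dual(X) = X
            [done]
              &{ack,err} → ⊕{ack,err}  (&→⊕)
                [ack]
                  dual(end) = end
                [err]
                  dual(end) = end
        [retry]
          &{stop,data} → ⊕{stop,data}  (&→⊕)
            [stop]
              !Int → ?Int
                dual(end) = end
            [data]
              &{stop,err,ack} → ⊕{stop,err,ack}  (&→⊕)
                [stop]
                  dual(X) = X
                [err]
                  dual(X) = X
                [ack]
                  dual(X) = X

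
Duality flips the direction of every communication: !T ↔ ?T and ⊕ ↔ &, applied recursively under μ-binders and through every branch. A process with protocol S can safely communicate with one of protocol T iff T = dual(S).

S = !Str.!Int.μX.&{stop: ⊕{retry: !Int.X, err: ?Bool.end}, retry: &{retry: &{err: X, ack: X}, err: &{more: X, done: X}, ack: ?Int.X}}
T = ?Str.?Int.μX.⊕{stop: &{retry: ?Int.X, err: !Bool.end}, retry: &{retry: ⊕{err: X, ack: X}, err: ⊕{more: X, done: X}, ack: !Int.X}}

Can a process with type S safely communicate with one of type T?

!Str | ?Str  match
  !Int | ?Int  match
    μX | μX  match (binder kept)
      &{stop,retry} | ⊕{stop,retry}  match label sets agree
        • stop:
          ⊕{retry,err} | &{retry,err}  match label sets agree
            • retry:
              !Int | ?Int  match
                X | X  match
            • err:
              ?Bool | !Bool  match
                end | end  match
        • retry:
          &{retry,err,ack} | &{retry,err,ack}  ✗ choice polarity not flipped — not dual

NO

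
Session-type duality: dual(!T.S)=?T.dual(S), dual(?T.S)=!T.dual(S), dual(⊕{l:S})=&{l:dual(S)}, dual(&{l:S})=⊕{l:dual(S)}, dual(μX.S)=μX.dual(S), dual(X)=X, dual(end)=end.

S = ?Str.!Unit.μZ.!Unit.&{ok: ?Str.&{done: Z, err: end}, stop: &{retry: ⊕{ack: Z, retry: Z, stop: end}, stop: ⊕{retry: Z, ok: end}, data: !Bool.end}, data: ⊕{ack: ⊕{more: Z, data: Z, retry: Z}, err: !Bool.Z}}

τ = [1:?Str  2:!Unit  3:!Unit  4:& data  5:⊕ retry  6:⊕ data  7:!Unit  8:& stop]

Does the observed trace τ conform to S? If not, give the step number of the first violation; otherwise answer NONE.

step 1: ?Str  ✓  now at !Unit.μZ.…
step 2: !Unit  ✓  now at μZ.…
step 3: !Unit  ✓  now at &{ok: ?Str.&{done: μZ.…, err: end}, stop: &{retry: ⊕{ack: μZ.…, retry: μZ.…, stop: end}, stop: ⊕{retry: μZ.…, ok: end}, data: !Bool.end}, data: ⊕{ack: ⊕{more: μZ.…, data: μZ.…, retry: μZ.…}, err: !Bool.μZ.…}}
step 4: & data  ✓  now at ⊕{ack: ⊕{more: μZ.…, data: μZ.…, retry: μZ.…}, err: !Bool.μZ.…}
step 5: got ⊕ retry, protocol expects ⊕ ack or ⊕ err  ✗

5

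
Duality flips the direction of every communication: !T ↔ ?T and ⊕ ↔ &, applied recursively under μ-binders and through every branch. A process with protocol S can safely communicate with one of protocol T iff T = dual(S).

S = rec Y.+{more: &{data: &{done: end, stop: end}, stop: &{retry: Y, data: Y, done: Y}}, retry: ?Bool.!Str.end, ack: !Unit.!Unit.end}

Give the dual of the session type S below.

rec Y.&{more: +{data: +{done: end, stop: end}, stop: +{retry: Y, data: Y, done: Y}}, retry: !Bool.?Str.end, ack: ?Unit.?Unit.end}

rec Y = rec Y  (binder kept)
  +{more,retry,ack} = &{more,retry,ack}  (⊕→&)
    case more:
      &{data,stop} = +{data,stop}  (&→⊕)
        case data:
          &{done,stop} = +{done,stop}  (&→⊕)
            case done:
              end self-dual
            case stop:
              end self-dual
        case stop:
          &{retry,data,done} = +{retry,data,done}  (&→⊕)
            case retry:
              Y self-dual
            case data:
              Y self-dual
            case done:
              Y self-dual
    case retry:
      ?Bool = !Bool
        !Str = ?Str
          end self-dual
    case ack:
      !Unit = ?Unit
        !Unit = ?Unit
          end self-dual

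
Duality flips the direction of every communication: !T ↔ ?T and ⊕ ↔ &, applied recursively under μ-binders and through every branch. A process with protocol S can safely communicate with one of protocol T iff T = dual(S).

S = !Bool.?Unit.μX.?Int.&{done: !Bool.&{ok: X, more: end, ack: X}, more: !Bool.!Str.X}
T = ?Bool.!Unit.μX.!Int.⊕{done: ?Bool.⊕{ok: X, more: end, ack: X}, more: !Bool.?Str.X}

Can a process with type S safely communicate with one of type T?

!Bool ‖ ?Bool  ok
  ?Unit ‖ !Unit  ok
    μX ‖ μX  ok (binder kept)
      ?Int ‖ !Int  ok
        &{done,more} ‖ ⊕{done,more}  ok labels match
          case done:
            !Bool ‖ ?Bool  ok
              &{ok,more,ack} ‖ ⊕{ok,more,ack}  ok labels match
                case ok:
                  X ‖ X  ok
                case more:
                  end ‖ end  ok
                case ack:
                  X ‖ X  ok
          case more:
            !Bool ‖ !Bool  ✗ same direction on both sides — not dual

NO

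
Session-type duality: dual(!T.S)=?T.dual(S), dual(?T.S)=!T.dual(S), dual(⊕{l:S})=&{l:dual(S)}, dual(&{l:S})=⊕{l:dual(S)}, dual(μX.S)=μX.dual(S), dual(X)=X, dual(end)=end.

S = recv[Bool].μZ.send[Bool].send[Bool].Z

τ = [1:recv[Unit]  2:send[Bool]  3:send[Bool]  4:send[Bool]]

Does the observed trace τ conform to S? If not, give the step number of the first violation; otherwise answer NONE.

1

@1 got recv[Unit], protocol expects recv[Bool]  ✗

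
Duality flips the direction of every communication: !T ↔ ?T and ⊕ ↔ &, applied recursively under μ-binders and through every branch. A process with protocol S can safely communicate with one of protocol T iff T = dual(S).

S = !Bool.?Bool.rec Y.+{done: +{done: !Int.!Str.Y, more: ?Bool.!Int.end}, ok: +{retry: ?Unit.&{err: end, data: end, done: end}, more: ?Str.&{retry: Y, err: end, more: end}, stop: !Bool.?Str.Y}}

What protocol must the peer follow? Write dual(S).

?Bool.!Bool.rec Y.&{done: &{done: ?Int.?Str.Y, more: !Bool.?Int.end}, ok: &{retry: !Unit.+{err: end, data: end, done: end}, more: !Str.+{retry: Y, err: end, more: end}, stop: ?Bool.!Str.Y}}

!Bool ↦ ?Bool
  ?Bool ↦ !Bool
    rec Y ↦ rec Y  (rec unchanged)
      +{done,ok} ↦ &{done,ok}  (internal→external)
        case done:
          +{done,more} ↦ &{done,more}  (internal→external)
            case done:
              !Int ↦ ?Int
                !Str ↦ ?Str
                  dual(Y) = Y
            case more:
              ?Bool ↦ !Bool
                !Int ↦ ?Int
                  dual(end) = end
        case ok:
          +{retry,more,stop} ↦ &{retry,more,stop}  (internal→external)
            case retry:
              ?Unit ↦ !Unit
                &{err,data,done} ↦ +{err,data,done}  (external→internal)
                  case err:
                    dual(end) = end
                  case data:
                    dual(end) = end
                  case done:
                    dual(end) = end
            case more:
              ?Str ↦ !Str
                &{retry,err,more} ↦ +{retry,err,more}  (external→internal)
                  case retry:
                    dual(Y) = Y
                  case err:
                    dual(end) = end
                  case more:
                    dual(end) = end
            case stop:
              !Bool ↦ ?Bool
                ?Str ↦ !Str
                  dual(Y) = Y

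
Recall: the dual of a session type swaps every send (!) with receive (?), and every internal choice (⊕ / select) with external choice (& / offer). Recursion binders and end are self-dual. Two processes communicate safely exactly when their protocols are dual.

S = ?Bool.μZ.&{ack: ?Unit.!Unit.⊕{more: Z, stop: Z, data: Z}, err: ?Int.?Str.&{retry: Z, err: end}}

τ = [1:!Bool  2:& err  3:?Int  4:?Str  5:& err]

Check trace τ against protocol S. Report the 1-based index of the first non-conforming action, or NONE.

1

step 1: got !Bool, protocol expects ?Bool  ✗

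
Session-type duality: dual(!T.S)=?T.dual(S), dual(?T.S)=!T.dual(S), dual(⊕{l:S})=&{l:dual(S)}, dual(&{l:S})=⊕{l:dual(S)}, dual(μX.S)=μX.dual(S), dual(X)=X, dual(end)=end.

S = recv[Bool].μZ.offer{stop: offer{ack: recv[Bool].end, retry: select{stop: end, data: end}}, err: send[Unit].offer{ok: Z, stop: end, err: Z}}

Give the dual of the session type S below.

send[Bool].μZ.select{stop: select{ack: send[Bool].end, retry: offer{stop: end, data: end}}, err: recv[Unit].select{ok: Z, stop: end, err: Z}}

recv[Bool] = send[Bool]
  μZ = μZ  (rec unchanged)
    offer{stop,err} = select{stop,err}  (external→internal)
      case stop:
        offer{ack,retry} = select{ack,retry}  (external→internal)
          case ack:
            recv[Bool] = send[Bool]
              dual(end) = end
          case retry:
            select{stop,data} = offer{stop,data}  (internal→external)
              case stop:
                dual(end) = end
              case data:
                dual(end) = end
      case err:
        send[Unit] = recv[Unit]
          offer{ok,stop,err} = select{ok,stop,err}  (external→internal)
            case ok:
              dual(Z) = Z
            case stop:
              dual(end) = end
            case err:
              dual(Z) = Z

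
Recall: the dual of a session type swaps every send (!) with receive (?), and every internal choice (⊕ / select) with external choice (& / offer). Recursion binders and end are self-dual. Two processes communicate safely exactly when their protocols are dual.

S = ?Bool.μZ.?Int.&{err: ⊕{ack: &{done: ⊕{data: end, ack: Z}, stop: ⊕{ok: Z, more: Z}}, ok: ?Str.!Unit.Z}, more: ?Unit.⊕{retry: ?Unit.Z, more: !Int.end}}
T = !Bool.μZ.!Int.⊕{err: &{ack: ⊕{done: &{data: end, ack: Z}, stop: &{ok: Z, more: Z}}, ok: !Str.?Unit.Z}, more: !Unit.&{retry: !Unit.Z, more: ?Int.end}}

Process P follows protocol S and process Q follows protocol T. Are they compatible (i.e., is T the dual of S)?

YES

?Bool ‖ !Bool  ✓
  μZ ‖ μZ  ✓ (μ self-dual)
    ?Int ‖ !Int  ✓
      &{err,more} ‖ ⊕{err,more}  ✓ labels match
        case err:
          ⊕{ack,ok} ‖ &{ack,ok}  ✓ labels match
            case ack:
              &{done,stop} ‖ ⊕{done,stop}  ✓ labels match
                case done:
                  ⊕{data,ack} ‖ &{data,ack}  ✓ labels match
                    case data:
                      end ‖ end  ✓
                    case ack:
                      Z ‖ Z  ✓
                case stop:
                  ⊕{ok,more} ‖ &{ok,more}  ✓ labels match
                    case ok:
                      Z ‖ Z  ✓
                    case more:
                      Z ‖ Z  ✓
            case ok:
              ?Str ‖ !Str  ✓
                !Unit ‖ ?Unit  ✓
                  Z ‖ Z  ✓
        case more:
          ?Unit ‖ !Unit  ✓
            ⊕{retry,more} ‖ &{retry,more}  ✓ labels match
              case retry:
                ?Unit ‖ !Unit  ✓
                  Z ‖ Z  ✓
              case more:
                !Int ‖ ?Int  ✓
                  end ‖ end  ✓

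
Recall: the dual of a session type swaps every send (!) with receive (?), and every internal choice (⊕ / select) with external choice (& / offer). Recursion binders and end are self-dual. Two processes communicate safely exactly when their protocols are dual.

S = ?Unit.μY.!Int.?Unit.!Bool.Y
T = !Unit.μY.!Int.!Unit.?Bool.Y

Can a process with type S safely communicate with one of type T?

NO

?Unit vs !Unit  match
  μY vs μY  match (rec unchanged)
    !Int vs !Int  ✗ same direction on both sides — not dual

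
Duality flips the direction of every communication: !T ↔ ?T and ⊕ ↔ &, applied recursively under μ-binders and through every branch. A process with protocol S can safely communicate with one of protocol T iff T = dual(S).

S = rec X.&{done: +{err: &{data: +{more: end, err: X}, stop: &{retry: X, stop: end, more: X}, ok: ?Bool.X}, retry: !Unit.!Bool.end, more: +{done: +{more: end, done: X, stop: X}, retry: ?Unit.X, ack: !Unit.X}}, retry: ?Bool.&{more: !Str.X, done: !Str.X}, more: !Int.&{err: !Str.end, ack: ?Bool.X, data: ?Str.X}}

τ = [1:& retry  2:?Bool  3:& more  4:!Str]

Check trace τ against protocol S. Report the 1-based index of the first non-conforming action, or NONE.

NONE

step 1: & retry  match  residual = ?Bool.&{more: !Str.rec X.…, done: !Str.rec X.…}
step 2: ?Bool  match  residual = &{more: !Str.rec X.…, done: !Str.rec X.…}
step 3: & more  match  residual = !Str.rec X.…
step 4: !Str  match  residual = rec X.…
τ conforms to S (length 4)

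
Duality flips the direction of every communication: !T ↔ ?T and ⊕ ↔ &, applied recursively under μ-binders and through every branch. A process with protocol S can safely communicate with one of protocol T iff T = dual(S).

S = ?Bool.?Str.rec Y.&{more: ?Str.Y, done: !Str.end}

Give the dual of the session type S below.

!Bool.!Str.rec Y.+{more: !Str.Y, done: ?Str.end}

?Bool → !Bool
  ?Str → !Str
    rec Y → rec Y  (binder kept)
      &{more,done} → +{more,done}  (&→⊕)
        case more:
          ?Str → !Str
            Y ↦ Y
        case done:
          !Str → ?Str
            end ↦ end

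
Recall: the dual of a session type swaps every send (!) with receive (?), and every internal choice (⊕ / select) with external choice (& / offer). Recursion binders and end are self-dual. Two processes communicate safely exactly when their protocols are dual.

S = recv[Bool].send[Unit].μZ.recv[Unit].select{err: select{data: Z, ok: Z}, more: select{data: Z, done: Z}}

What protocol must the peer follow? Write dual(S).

send[Bool].recv[Unit].μZ.send[Unit].offer{err: offer{data: Z, ok: Z}, more: offer{data: Z, done: Z}}

recv[Bool] = send[Bool]
  send[Unit] = recv[Unit]
    μZ = μZ  (rec unchanged)
      recv[Unit] = send[Unit]
        select{err,more} = offer{err,more}  (internal→external)
          [err]
            select{data,ok} = offer{data,ok}  (internal→external)
              [data]
                dual(Z) = Z
              [ok]
                dual(Z) = Z
          [more]
            select{data,done} = offer{data,done}  (internal→external)
              [data]
                dual(Z) = Z
              [done]
                dual(Z) = Z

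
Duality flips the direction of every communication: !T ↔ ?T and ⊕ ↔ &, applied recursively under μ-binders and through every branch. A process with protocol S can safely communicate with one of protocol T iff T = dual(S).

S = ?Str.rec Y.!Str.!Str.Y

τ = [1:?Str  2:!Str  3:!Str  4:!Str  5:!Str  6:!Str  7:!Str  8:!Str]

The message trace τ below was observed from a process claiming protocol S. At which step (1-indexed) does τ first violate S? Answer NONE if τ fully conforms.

NONE

[1] ?Str  match  cont: rec Y.…
[2] !Str  match  cont: !Str.rec Y.…
[3] !Str  match  cont: rec Y.…
[4] !Str  match  cont: !Str.rec Y.…
[5] !Str  match  cont: rec Y.…
[6] !Str  match  cont: !Str.rec Y.…
[7] !Str  match  cont: rec Y.…
[8] !Str  match  cont: !Str.rec Y.…
τ conforms to S (length 8)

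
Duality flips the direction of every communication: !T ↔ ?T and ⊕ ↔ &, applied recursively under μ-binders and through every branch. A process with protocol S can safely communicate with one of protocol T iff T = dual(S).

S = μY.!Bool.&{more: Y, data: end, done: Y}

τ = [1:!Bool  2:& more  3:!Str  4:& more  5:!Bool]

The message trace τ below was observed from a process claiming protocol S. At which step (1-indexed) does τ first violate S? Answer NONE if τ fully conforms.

3

[1] !Bool  match  residual = &{more: μY.…, data: end, done: μY.…}
[2] & more  match  residual = μY.…
[3] got !Str, protocol expects !Bool  ✗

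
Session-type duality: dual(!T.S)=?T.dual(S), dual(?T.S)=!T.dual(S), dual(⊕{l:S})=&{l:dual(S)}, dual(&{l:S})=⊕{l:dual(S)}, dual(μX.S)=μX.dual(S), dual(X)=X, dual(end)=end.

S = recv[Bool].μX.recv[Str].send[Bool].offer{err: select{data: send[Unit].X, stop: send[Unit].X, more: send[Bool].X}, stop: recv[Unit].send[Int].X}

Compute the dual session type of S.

recv[Bool] ↦ send[Bool]
  μX ↦ μX  (binder kept)
    recv[Str] ↦ send[Str]
      send[Bool] ↦ recv[Bool]
        offer{err,stop} ↦ select{err,stop}  (external→internal)
          case err:
            select{data,stop,more} ↦ offer{data,stop,more}  (internal→external)
              case data:
                send[Unit] ↦ recv[Unit]
                  X self-dual
              case stop:
                send[Unit] ↦ recv[Unit]
                  X self-dual
              case more:
                send[Bool] ↦ recv[Bool]
                  X self-dual
          case stop:
            recv[Unit] ↦ send[Unit]
              send[Int] ↦ recv[Int]
                X self-dual

send[Bool].μX.send[Str].recv[Bool].select{err: offer{data: recv[Unit].X, stop: recv[Unit].X, more: recv[Bool].X}, stop: send[Unit].recv[Int].X}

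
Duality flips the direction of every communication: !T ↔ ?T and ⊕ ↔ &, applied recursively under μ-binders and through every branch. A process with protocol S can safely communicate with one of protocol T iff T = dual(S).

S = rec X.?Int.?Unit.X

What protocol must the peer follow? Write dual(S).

rec X.!Int.!Unit.X

rec X ↦ rec X  (binder kept)
  ?Int ↦ !Int
    ?Unit ↦ !Unit
      X self-dual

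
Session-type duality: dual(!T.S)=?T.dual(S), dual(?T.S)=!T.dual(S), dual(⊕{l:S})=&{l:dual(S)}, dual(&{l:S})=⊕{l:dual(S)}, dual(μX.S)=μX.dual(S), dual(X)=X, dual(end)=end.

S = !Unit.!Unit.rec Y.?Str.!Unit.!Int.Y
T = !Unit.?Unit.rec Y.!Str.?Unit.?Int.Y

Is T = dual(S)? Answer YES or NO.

!Unit | !Unit  ✗ same direction on both sides — not dual

NO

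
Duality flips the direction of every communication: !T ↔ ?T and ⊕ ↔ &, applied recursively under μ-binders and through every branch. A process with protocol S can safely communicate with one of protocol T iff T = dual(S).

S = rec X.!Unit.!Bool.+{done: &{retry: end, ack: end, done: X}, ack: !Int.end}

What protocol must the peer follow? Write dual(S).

rec X = rec X  (μ self-dual)
  !Unit = ?Unit
    !Bool = ?Bool
      +{done,ack} = &{done,ack}  (select→offer)
        case done:
          &{retry,ack,done} = +{retry,ack,done}  (external→internal)
            case retry:
              end self-dual
            case ack:
              end self-dual
            case done:
              X self-dual
        case ack:
          !Int = ?Int
            end self-dual

rec X.?Unit.?Bool.&{done: +{retry: end, ack: end, done: X}, ack: ?Int.end}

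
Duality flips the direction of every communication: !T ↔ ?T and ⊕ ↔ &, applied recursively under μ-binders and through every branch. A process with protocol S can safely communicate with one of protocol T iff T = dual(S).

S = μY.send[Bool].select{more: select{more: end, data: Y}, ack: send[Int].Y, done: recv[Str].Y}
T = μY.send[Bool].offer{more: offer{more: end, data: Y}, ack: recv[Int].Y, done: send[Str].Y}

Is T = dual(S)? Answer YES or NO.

μY vs μY  ok (rec unchanged)
  send[Bool] vs send[Bool]  ✗ same direction on both sides — not dual

NO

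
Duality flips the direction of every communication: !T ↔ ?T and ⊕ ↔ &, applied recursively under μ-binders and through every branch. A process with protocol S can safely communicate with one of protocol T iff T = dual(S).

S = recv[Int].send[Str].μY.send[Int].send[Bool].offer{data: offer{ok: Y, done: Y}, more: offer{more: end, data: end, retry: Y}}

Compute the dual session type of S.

recv[Int] ↦ send[Int]
  send[Str] ↦ recv[Str]
    μY ↦ μY  (binder kept)
      send[Int] ↦ recv[Int]
        send[Bool] ↦ recv[Bool]
          offer{data,more} ↦ select{data,more}  (&→⊕)
            case data:
              offer{ok,done} ↦ select{ok,done}  (&→⊕)
                case ok:
                  Y self-dual
                case done:
                  Y self-dual
            case more:
              offer{more,data,retry} ↦ select{more,data,retry}  (&→⊕)
                case more:
                  end self-dual
                case data:
                  end self-dual
                case retry:
                  Y self-dual

send[Int].recv[Str].μY.recv[Int].recv[Bool].select{data: select{ok: Y, done: Y}, more: select{more: end, data: end, retry: Y}}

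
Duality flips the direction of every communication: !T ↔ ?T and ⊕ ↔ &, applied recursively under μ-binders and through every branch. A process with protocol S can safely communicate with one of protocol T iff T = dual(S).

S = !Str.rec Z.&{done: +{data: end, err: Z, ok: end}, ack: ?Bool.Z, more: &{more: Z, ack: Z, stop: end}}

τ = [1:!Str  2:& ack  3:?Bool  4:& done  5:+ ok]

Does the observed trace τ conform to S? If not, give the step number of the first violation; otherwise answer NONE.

@1 !Str  ✓  residual = rec Z.…
@2 & ack  ✓  residual = ?Bool.rec Z.…
@3 ?Bool  ✓  residual = rec Z.…
@4 & done  ✓  residual = +{data: end, err: rec Z.…, ok: end}
@5 + ok  ✓  residual = end
trace exhausted — no violation

NONE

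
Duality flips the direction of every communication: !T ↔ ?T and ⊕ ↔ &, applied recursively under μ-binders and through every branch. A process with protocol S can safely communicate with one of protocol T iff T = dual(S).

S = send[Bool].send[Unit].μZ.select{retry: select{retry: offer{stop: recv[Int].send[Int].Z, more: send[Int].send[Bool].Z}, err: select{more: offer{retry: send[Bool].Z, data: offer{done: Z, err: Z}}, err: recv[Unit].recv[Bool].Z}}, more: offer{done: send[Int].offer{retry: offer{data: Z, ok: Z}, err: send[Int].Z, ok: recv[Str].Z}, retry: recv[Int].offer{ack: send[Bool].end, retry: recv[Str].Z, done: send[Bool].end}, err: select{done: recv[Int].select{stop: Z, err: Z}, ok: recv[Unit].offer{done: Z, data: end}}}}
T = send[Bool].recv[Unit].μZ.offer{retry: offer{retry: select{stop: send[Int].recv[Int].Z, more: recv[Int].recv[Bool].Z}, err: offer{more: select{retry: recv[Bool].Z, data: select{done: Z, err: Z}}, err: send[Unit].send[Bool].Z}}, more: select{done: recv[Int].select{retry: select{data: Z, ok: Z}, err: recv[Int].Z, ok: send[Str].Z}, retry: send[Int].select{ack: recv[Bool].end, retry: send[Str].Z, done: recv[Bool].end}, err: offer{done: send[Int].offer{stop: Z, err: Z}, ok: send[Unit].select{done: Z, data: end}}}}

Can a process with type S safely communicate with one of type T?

send[Bool] ‖ send[Bool]  ✗ same direction on both sides — not dual

NO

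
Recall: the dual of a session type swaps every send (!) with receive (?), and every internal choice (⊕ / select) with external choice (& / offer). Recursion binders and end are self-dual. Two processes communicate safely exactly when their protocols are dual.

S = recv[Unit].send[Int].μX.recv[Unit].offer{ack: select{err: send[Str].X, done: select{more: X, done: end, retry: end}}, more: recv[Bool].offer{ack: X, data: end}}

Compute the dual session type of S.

send[Unit].recv[Int].μX.send[Unit].select{ack: offer{err: recv[Str].X, done: offer{more: X, done: end, retry: end}}, more: send[Bool].select{ack: X, data: end}}

recv[Unit] = send[Unit]
  send[Int] = recv[Int]
    μX = μX  (binder kept)
      recv[Unit] = send[Unit]
        offer{ack,more} = select{ack,more}  (&→⊕)
          case ack:
            select{err,done} = offer{err,done}  (⊕→&)
              case err:
                send[Str] = recv[Str]
                  X ↦ X
              case done:
                select{more,done,retry} = offer{more,done,retry}  (⊕→&)
                  case more:
                    X ↦ X
                  case done:
                    end ↦ end
                  case retry:
                    end ↦ end
          case more:
            recv[Bool] = send[Bool]
              offer{ack,data} = select{ack,data}  (&→⊕)
                case ack:
                  X ↦ X
                case data:
                  end ↦ end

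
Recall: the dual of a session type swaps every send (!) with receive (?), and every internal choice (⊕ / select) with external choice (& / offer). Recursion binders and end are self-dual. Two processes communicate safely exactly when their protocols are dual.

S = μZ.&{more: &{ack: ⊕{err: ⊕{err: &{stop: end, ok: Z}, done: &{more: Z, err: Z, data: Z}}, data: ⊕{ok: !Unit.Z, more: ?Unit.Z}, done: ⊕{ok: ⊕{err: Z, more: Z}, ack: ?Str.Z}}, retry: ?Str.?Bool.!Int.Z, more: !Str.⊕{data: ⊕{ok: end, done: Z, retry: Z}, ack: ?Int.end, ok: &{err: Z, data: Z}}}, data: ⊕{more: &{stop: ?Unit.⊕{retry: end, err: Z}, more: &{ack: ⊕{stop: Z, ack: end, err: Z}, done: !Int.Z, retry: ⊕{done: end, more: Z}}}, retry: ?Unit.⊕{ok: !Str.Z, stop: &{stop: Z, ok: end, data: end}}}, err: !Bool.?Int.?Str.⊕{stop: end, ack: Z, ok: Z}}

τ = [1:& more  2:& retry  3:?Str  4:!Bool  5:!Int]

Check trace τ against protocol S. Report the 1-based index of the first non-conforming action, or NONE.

4

step 1: & more  ok  residual = &{ack: ⊕{err: ⊕{err: &{stop: end, ok: μZ.…}, done: &{more: μZ.…, err: μZ.…, data: μZ.…}}, data: ⊕{ok: !Unit.μZ.…, more: ?Unit.μZ.…}, done: ⊕{ok: ⊕{err: μZ.…, more: μZ.…}, ack: ?Str.μZ.…}}, retry: ?Str.?Bool.!Int.μZ.…, more: !Str.⊕{data: ⊕{ok: end, done: μZ.…, retry: μZ.…}, ack: ?Int.end, ok: &{err: μZ.…, data: μZ.…}}}
step 2: & retry  ok  residual = ?Str.?Bool.!Int.μZ.…
step 3: ?Str  ok  residual = ?Bool.!Int.μZ.…
step 4: got !Bool, protocol expects ?Bool  ✗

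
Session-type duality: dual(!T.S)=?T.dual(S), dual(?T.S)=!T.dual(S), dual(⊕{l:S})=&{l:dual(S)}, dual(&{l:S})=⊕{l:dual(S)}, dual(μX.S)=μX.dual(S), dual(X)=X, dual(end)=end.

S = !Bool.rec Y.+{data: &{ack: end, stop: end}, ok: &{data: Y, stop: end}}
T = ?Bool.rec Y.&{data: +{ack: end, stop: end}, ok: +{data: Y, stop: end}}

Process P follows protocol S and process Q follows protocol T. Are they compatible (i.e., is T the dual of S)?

!Bool ‖ ?Bool  ✓
  rec Y ‖ rec Y  ✓ (rec unchanged)
    +{data,ok} ‖ &{data,ok}  ✓ labels match
      [data]
        &{ack,stop} ‖ +{ack,stop}  ✓ labels match
          [ack]
            end ‖ end  ✓
          [stop]
            end ‖ end  ✓
      [ok]
        &{data,stop} ‖ +{data,stop}  ✓ labels match
          [data]
            Y ‖ Y  ✓
          [stop]
            end ‖ end  ✓

YES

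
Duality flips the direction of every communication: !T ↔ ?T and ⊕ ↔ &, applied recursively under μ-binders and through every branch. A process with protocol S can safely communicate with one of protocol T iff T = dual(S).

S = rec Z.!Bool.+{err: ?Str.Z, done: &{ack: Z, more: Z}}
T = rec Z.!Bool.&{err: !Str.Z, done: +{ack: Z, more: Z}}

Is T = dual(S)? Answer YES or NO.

rec Z ‖ rec Z  ✓ (rec unchanged)
  !Bool ‖ !Bool  ✗ same direction on both sides — not dual

NO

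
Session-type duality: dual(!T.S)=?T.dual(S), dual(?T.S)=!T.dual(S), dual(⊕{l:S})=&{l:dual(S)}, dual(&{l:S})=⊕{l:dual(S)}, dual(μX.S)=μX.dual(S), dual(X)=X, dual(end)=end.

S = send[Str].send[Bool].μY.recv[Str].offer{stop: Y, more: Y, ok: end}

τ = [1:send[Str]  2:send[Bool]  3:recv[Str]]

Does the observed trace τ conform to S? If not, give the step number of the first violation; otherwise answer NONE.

@1 send[Str]  match  now at send[Bool].μY.…
@2 send[Bool]  match  now at μY.…
@3 recv[Str]  match  now at offer{stop: μY.…, more: μY.…, ok: end}
trace exhausted — no violation

NONE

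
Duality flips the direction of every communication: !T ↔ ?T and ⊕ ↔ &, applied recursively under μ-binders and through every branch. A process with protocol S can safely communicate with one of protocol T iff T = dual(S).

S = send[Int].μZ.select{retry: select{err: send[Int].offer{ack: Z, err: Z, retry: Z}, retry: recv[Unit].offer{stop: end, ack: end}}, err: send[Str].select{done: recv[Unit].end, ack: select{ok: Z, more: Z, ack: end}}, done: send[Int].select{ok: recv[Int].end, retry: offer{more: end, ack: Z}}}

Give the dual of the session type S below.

send[Int] ↦ recv[Int]
  μZ ↦ μZ  (rec unchanged)
    select{retry,err,done} ↦ offer{retry,err,done}  (select→offer)
      [retry]
        select{err,retry} ↦ offer{err,retry}  (select→offer)
          [err]
            send[Int] ↦ recv[Int]
              offer{ack,err,retry} ↦ select{ack,err,retry}  (offer→select)
                [ack]
                  dual(Z) = Z
                [err]
                  dual(Z) = Z
                [retry]
                  dual(Z) = Z
          [retry]
            recv[Unit] ↦ send[Unit]
              offer{stop,ack} ↦ select{stop,ack}  (offer→select)
                [stop]
                  dual(end) = end
                [ack]
                  dual(end) = end
      [err]
        send[Str] ↦ recv[Str]
          select{done,ack} ↦ offer{done,ack}  (select→offer)
            [done]
              recv[Unit] ↦ send[Unit]
                dual(end) = end
            [ack]
              select{ok,more,ack} ↦ offer{ok,more,ack}  (select→offer)
                [ok]
                  dual(Z) = Z
                [more]
                  dual(Z) = Z
                [ack]
                  dual(end) = end
      [done]
        send[Int] ↦ recv[Int]
          select{ok,retry} ↦ offer{ok,retry}  (select→offer)
            [ok]
              recv[Int] ↦ send[Int]
                dual(end) = end
            [retry]
              offer{more,ack} ↦ select{more,ack}  (offer→select)
                [more]
                  dual(end) = end
                [ack]
                  dual(Z) = Z

recv[Int].μZ.offer{retry: offer{err: recv[Int].select{ack: Z, err: Z, retry: Z}, retry: send[Unit].select{stop: end, ack: end}}, err: recv[Str].offer{done: send[Unit].end, ack: offer{ok: Z, more: Z, ack: end}}, done: recv[Int].offer{ok: send[Int].end, retry: select{more: end, ack: Z}}}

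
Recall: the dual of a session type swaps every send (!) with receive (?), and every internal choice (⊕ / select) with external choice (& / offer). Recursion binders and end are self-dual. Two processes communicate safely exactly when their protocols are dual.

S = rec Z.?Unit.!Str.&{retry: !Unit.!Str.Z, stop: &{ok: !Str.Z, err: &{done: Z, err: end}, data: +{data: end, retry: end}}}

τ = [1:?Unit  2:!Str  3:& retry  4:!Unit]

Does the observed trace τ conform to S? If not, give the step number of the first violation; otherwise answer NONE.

[1] ?Unit  ok  cont: !Str.&{retry: !Unit.!Str.rec Z.…, stop: &{ok: !Str.rec Z.…, err: &{done: rec Z.…, err: end}, data: +{data: end, retry: end}}}
[2] !Str  ok  cont: &{retry: !Unit.!Str.rec Z.…, stop: &{ok: !Str.rec Z.…, err: &{done: rec Z.…, err: end}, data: +{data: end, retry: end}}}
[3] & retry  ok  cont: !Unit.!Str.rec Z.…
[4] !Unit  ok  cont: !Str.rec Z.…
trace exhausted — no violation

NONE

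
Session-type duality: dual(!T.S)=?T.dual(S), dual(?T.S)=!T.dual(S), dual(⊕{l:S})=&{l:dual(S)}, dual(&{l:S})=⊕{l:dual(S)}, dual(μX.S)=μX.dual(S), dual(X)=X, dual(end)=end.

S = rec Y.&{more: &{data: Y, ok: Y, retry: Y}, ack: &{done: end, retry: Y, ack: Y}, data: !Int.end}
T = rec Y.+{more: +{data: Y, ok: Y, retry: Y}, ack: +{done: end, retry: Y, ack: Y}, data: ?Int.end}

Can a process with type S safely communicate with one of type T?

YES

rec Y ‖ rec Y  match (binder kept)
  &{more,ack,data} ‖ +{more,ack,data}  match labels match
    • more:
      &{data,ok,retry} ‖ +{data,ok,retry}  match labels match
        • data:
          Y ‖ Y  match
        • ok:
          Y ‖ Y  match
        • retry:
          Y ‖ Y  match
    • ack:
      &{done,retry,ack} ‖ +{done,retry,ack}  match labels match
        • done:
          end ‖ end  match
        • retry:
          Y ‖ Y  match
        • ack:
          Y ‖ Y  match
    • data:
      !Int ‖ ?Int  match
        end ‖ end  match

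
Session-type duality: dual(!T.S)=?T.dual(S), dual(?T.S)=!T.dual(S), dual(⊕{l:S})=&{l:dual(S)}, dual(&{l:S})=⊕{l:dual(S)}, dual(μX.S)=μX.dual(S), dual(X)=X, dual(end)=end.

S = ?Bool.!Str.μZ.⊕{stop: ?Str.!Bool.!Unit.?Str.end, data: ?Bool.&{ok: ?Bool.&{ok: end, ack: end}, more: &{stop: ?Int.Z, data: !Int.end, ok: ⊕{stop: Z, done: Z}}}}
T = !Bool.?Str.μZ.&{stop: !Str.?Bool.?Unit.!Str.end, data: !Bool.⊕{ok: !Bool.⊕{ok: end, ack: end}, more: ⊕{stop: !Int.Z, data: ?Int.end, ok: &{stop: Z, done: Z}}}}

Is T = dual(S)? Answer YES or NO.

?Bool vs !Bool  ✓
  !Str vs ?Str  ✓
    μZ vs μZ  ✓ (rec unchanged)
      ⊕{stop,data} vs &{stop,data}  ✓ label sets agree
        [stop]
          ?Str vs !Str  ✓
            !Bool vs ?Bool  ✓
              !Unit vs ?Unit  ✓
                ?Str vs !Str  ✓
                  end vs end  ✓
        [data]
          ?Bool vs !Bool  ✓
            &{ok,more} vs ⊕{ok,more}  ✓ label sets agree
              [ok]
                ?Bool vs !Bool  ✓
                  &{ok,ack} vs ⊕{ok,ack}  ✓ label sets agree
                    [ok]
                      end vs end  ✓
                    [ack]
                      end vs end  ✓
              [more]
                &{stop,data,ok} vs ⊕{stop,data,ok}  ✓ label sets agree
                  [stop]
                    ?Int vs !Int  ✓
                      Z vs Z  ✓
                  [data]
                    !Int vs ?Int  ✓
                      end vs end  ✓
                  [ok]
                    ⊕{stop,done} vs &{stop,done}  ✓ label sets agree
                      [stop]
                        Z vs Z  ✓
                      [done]
                        Z vs Z  ✓

YES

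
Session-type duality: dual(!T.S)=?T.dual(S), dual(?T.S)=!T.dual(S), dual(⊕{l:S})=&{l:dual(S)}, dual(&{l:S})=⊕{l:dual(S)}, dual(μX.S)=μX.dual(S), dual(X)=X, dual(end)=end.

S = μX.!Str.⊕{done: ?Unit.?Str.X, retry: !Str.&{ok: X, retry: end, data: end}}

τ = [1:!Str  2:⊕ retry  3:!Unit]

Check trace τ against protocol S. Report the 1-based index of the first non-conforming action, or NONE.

step 1: !Str  ok  cont: ⊕{done: ?Unit.?Str.μX.…, retry: !Str.&{ok: μX.…, retry: end, data: end}}
step 2: ⊕ retry  ok  cont: !Str.&{ok: μX.…, retry: end, data: end}
step 3: got !Unit, protocol expects !Str  ✗

3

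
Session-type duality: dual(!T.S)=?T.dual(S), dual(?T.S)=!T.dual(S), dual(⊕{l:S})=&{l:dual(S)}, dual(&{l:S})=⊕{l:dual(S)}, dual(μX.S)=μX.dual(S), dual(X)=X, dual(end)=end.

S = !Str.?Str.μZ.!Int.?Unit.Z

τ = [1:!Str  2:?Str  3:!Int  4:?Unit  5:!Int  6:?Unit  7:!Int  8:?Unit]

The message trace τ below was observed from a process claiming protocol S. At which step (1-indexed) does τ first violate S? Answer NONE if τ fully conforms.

step 1: !Str  match  residual = ?Str.μZ.…
step 2: ?Str  match  residual = μZ.…
step 3: !Int  match  residual = ?Unit.μZ.…
step 4: ?Unit  match  residual = μZ.…
step 5: !Int  match  residual = ?Unit.μZ.…
step 6: ?Unit  match  residual = μZ.…
step 7: !Int  match  residual = ?Unit.μZ.…
step 8: ?Unit  match  residual = μZ.…
trace exhausted — no violation

NONE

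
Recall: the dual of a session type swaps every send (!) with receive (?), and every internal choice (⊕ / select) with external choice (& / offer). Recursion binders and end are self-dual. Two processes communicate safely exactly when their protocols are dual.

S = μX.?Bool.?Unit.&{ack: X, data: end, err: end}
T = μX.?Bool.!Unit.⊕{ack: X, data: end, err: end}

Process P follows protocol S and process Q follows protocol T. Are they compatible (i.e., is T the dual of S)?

NO

μX ‖ μX  ✓ (rec unchanged)
  ?Bool ‖ ?Bool  ✗ same direction on both sides — not dual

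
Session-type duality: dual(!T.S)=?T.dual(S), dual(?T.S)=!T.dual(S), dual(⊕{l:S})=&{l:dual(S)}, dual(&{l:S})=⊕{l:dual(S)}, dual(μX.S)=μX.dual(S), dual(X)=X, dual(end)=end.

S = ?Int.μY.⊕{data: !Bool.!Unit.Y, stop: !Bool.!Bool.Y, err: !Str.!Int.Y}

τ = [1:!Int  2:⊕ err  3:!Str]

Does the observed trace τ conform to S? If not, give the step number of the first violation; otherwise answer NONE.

1

step 1: got !Int, protocol expects ?Int  ✗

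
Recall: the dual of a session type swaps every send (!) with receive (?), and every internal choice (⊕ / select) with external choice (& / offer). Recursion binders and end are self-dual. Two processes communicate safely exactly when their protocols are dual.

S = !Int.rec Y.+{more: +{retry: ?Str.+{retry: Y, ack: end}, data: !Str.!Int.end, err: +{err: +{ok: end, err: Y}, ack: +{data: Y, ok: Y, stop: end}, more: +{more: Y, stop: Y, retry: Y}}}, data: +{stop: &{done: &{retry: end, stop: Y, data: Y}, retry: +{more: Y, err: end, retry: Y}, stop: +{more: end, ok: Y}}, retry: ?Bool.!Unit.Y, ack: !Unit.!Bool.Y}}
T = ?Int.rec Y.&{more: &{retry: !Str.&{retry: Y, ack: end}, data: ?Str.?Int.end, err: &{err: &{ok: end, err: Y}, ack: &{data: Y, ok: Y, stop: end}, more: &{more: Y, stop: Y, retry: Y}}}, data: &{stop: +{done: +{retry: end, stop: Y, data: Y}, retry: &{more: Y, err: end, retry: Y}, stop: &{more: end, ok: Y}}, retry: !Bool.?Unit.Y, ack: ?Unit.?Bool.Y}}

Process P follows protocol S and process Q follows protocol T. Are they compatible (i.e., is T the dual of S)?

YES

!Int ‖ ?Int  ok
  rec Y ‖ rec Y  ok (rec unchanged)
    +{more,data} ‖ &{more,data}  ok label sets agree
      case more:
        +{retry,data,err} ‖ &{retry,data,err}  ok label sets agree
          case retry:
            ?Str ‖ !Str  ok
              +{retry,ack} ‖ &{retry,ack}  ok label sets agree
                case retry:
                  Y ‖ Y  ok
                case ack:
                  end ‖ end  ok
          case data:
            !Str ‖ ?Str  ok
              !Int ‖ ?Int  ok
                end ‖ end  ok
          case err:
            +{err,ack,more} ‖ &{err,ack,more}  ok label sets agree
              case err:
                +{ok,err} ‖ &{ok,err}  ok label sets agree
                  case ok:
                    end ‖ end  ok
                  case err:
                    Y ‖ Y  ok
              case ack:
                +{data,ok,stop} ‖ &{data,ok,stop}  ok label sets agree
                  case data:
                    Y ‖ Y  ok
                  case ok:
                    Y ‖ Y  ok
                  case stop:
                    end ‖ end  ok
              case more:
                +{more,stop,retry} ‖ &{more,stop,retry}  ok label sets agree
                  case more:
                    Y ‖ Y  ok
                  case stop:
                    Y ‖ Y  ok
                  case retry:
                    Y ‖ Y  ok
      case data:
        +{stop,retry,ack} ‖ &{stop,retry,ack}  ok label sets agree
          case stop:
            &{done,retry,stop} ‖ +{done,retry,stop}  ok label sets agree
              case done:
                &{retry,stop,data} ‖ +{retry,stop,data}  ok label sets agree
                  case retry:
                    end ‖ end  ok
                  case stop:
                    Y ‖ Y  ok
                  case data:
                    Y ‖ Y  ok
              case retry:
                +{more,err,retry} ‖ &{more,err,retry}  ok label sets agree
                  case more:
                    Y ‖ Y  ok
                  case err:
                    end ‖ end  ok
                  case retry:
                    Y ‖ Y  ok
              case stop:
                +{more,ok} ‖ &{more,ok}  ok label sets agree
                  case more:
                    end ‖ end  ok
                  case ok:
                    Y ‖ Y  ok
          case retry:
            ?Bool ‖ !Bool  ok
              !Unit ‖ ?Unit  ok
                Y ‖ Y  ok
          case ack:
            !Unit ‖ ?Unit  ok
              !Bool ‖ ?Bool  ok
                Y ‖ Y  ok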